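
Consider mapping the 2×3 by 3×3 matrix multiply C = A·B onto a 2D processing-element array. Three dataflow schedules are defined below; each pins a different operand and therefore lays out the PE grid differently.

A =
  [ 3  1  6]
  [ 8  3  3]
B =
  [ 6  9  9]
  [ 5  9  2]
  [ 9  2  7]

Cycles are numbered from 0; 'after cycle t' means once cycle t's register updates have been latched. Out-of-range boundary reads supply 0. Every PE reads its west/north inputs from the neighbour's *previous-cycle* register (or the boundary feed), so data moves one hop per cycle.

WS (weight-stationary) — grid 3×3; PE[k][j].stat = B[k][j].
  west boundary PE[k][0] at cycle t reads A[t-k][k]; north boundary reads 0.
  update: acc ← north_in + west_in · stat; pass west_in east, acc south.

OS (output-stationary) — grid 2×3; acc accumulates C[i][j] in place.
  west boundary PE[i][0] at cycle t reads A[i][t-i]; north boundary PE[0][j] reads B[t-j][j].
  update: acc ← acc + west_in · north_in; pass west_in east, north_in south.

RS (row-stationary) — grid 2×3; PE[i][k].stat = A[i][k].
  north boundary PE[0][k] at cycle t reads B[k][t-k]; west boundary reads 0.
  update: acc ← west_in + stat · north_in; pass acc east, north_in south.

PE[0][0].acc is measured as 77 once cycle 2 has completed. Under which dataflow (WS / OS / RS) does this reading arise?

Under WS (3×3), PE[0][0]:
  c0 r0c0: 18 / 3 / 18
  c1 r0c0: 48 / 8 / 48
  c2 r0c0: 0 / 0 / 0
Under OS (2×3), PE[0][0]:
  c0 r0c0: 18 / 3 / 6
  c1 r0c0: 23 / 1 / 5
  c2 r0c0: 77 / 6 / 9
Under RS (2×3), PE[0][0]:
  c0 r0c0: 18 / 18 / 6
  c1 r0c0: 27 / 27 / 9
  c2 r0c0: 27 / 27 / 9

dataflow = OS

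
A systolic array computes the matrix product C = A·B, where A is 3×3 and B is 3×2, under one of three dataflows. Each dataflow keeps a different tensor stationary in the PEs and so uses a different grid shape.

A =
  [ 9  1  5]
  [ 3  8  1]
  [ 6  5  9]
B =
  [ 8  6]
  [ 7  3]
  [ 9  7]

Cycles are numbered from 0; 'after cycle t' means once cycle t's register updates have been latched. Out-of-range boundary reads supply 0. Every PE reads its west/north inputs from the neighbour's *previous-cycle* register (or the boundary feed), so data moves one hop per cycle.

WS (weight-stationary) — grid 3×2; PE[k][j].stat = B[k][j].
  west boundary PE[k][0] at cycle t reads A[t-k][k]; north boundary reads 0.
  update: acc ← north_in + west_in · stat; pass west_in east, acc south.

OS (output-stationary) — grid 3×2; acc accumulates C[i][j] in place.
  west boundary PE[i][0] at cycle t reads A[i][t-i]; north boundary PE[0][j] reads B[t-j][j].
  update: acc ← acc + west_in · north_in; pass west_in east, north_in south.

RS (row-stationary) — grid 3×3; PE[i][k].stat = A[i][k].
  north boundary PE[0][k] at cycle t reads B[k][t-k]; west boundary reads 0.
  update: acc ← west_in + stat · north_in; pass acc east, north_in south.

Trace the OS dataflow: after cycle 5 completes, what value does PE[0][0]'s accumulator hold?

PE[0][0].acc = 124

OS (3×2). Following PE[0][0] plus its west/north inputs:
  [0] (0,0) acc=72 (h:9 v:8)
  [1] (0,0) acc=79 (h:1 v:7)
  [2] (0,0) acc=124 (h:5 v:9)
  [3] (0,0) acc=124 (h:0 v:0)
  [4] (0,0) acc=124 (h:0 v:0)
  [5] (0,0) acc=124 (h:0 v:0)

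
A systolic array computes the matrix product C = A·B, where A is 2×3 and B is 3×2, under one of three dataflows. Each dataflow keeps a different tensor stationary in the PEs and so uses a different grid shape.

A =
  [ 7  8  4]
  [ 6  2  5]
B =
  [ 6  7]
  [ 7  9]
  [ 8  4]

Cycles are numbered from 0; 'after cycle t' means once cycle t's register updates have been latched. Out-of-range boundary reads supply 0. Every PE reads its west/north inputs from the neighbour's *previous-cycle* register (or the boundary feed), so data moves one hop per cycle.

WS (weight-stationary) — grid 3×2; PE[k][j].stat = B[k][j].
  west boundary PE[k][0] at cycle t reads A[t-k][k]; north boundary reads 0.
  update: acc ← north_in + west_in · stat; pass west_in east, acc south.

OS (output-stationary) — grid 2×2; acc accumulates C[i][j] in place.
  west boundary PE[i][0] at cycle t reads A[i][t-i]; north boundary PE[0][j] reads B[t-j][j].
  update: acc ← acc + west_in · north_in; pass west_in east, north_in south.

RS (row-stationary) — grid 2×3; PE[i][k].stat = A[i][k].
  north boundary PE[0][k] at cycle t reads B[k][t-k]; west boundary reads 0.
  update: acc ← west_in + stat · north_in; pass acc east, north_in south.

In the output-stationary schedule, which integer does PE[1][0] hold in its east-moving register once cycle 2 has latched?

OS 2×2: PE[1][0] cycle-by-cycle (with neighbour feeds):
  [0] (0,0) acc=42 (h:7 v:6)
  [0] (1,0) acc=0 (h:0 v:0)
  [1] (0,0) acc=98 (h:8 v:7)
  [1] (1,0) acc=36 (h:6 v:6)
  [2] (0,0) acc=130 (h:4 v:8)
  [2] (1,0) acc=50 (h:2 v:7)

register = 2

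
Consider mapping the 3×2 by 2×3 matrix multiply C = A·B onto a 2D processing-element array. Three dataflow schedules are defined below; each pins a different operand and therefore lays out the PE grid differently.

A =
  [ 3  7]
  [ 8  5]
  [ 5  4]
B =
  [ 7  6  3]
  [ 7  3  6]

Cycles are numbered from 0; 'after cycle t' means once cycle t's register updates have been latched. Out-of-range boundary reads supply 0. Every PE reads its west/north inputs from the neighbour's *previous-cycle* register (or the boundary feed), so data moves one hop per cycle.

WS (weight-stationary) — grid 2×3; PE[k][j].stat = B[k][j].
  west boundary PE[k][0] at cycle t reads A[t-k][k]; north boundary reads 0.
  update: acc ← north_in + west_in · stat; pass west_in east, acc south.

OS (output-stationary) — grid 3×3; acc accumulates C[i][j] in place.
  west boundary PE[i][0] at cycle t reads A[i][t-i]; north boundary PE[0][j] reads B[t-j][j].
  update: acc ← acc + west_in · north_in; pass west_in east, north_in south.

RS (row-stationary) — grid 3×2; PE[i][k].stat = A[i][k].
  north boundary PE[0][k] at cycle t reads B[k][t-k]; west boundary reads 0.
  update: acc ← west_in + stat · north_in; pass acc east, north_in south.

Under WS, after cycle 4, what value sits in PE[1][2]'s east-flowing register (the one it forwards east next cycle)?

register = 5

WS on a 2×3 grid — tracing PE[1][2] and its feeders:
  after 0 — PE[0][2] acc=0, pass-E 0, pass-S 0
  after 0 — PE[1][1] acc=0, pass-E 0, pass-S 0
  after 0 — PE[1][2] acc=0, pass-E 0, pass-S 0
  after 1 — PE[0][2] acc=0, pass-E 0, pass-S 0
  after 1 — PE[1][1] acc=0, pass-E 0, pass-S 0
  after 1 — PE[1][2] acc=0, pass-E 0, pass-S 0
  after 2 — PE[0][2] acc=9, pass-E 3, pass-S 9
  after 2 — PE[1][1] acc=39, pass-E 7, pass-S 39
  after 2 — PE[1][2] acc=0, pass-E 0, pass-S 0
  after 3 — PE[0][2] acc=24, pass-E 8, pass-S 24
  after 3 — PE[1][1] acc=63, pass-E 5, pass-S 63
  after 3 — PE[1][2] acc=51, pass-E 7, pass-S 51
  after 4 — PE[0][2] acc=15, pass-E 5, pass-S 15
  after 4 — PE[1][1] acc=42, pass-E 4, pass-S 42
  after 4 — PE[1][2] acc=54, pass-E 5, pass-S 54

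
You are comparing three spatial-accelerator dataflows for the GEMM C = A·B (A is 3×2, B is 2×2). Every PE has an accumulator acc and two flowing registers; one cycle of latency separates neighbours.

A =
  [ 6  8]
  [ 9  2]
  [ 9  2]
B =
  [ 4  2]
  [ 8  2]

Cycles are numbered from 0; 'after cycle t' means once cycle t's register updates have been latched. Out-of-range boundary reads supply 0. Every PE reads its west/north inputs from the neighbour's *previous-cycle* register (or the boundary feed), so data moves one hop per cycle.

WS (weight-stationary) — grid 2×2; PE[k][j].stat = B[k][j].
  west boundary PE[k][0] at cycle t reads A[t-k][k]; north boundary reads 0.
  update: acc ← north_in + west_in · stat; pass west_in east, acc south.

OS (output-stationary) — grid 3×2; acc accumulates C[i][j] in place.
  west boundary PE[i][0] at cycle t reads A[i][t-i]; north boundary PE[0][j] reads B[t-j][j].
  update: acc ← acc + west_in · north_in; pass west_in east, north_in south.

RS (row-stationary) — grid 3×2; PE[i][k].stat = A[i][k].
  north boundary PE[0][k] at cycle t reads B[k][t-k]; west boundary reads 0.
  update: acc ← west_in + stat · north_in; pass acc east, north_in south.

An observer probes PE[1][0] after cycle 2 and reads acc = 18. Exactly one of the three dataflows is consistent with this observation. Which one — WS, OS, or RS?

dataflow = RS

WS (2×2 grid), PE[1][0]:
  0: (1,0).acc=0  regs=<0,0>
  1: (1,0).acc=88  regs=<8,88>
  2: (1,0).acc=52  regs=<2,52>
OS (3×2 grid), PE[1][0]:
  0: (1,0).acc=0  regs=<0,0>
  1: (1,0).acc=36  regs=<9,4>
  2: (1,0).acc=52  regs=<2,8>
RS (3×2 grid), PE[1][0]:
  0: (1,0).acc=0  regs=<0,0>
  1: (1,0).acc=36  regs=<36,4>
  2: (1,0).acc=18  regs=<18,2>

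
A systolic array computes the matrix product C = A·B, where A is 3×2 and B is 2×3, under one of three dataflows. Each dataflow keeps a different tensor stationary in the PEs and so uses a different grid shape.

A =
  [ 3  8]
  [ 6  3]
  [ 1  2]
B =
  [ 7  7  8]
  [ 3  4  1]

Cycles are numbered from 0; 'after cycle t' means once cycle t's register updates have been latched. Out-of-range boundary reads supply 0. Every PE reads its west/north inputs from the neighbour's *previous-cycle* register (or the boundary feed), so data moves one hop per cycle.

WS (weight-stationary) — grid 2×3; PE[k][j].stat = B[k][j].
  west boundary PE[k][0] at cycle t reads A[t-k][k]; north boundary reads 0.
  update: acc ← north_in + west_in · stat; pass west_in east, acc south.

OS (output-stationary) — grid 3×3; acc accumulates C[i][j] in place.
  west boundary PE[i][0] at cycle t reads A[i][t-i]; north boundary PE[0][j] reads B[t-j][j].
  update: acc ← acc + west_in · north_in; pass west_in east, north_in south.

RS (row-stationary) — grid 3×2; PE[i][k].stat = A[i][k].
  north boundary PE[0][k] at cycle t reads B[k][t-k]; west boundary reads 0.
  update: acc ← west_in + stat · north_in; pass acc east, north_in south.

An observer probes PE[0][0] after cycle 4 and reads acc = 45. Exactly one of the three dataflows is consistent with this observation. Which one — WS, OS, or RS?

dataflow = OS

Under WS (2×3), PE[0][0]:
  0: (0,0).acc=21  regs=<3,21>
  1: (0,0).acc=42  regs=<6,42>
  2: (0,0).acc=7  regs=<1,7>
  3: (0,0).acc=0  regs=<0,0>
  4: (0,0).acc=0  regs=<0,0>
Under OS (3×3), PE[0][0]:
  0: (0,0).acc=21  regs=<3,7>
  1: (0,0).acc=45  regs=<8,3>
  2: (0,0).acc=45  regs=<0,0>
  3: (0,0).acc=45  regs=<0,0>
  4: (0,0).acc=45  regs=<0,0>
Under RS (3×2), PE[0][0]:
  0: (0,0).acc=21  regs=<21,7>
  1: (0,0).acc=21  regs=<21,7>
  2: (0,0).acc=24  regs=<24,8>
  3: (0,0).acc=0  regs=<0,0>
  4: (0,0).acc=0  regs=<0,0>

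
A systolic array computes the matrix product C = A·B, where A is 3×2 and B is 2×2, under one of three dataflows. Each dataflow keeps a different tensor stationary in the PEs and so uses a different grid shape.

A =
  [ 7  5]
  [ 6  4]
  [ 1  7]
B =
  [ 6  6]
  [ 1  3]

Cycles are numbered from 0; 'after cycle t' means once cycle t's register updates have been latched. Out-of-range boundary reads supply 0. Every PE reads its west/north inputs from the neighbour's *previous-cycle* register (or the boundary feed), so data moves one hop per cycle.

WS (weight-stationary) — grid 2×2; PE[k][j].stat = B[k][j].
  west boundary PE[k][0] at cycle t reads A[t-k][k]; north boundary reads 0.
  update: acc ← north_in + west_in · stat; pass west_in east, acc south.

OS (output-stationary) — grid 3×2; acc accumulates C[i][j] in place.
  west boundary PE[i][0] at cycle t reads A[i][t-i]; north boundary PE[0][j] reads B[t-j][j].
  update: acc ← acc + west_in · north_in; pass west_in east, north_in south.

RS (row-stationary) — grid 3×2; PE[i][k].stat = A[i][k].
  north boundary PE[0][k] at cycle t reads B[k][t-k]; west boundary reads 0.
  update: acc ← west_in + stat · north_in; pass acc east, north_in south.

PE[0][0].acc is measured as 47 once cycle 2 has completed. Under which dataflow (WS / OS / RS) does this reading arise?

dataflow = OS

WS [2×2] PE[0][0] across cycles:
  t=0 PE[0][0]: acc=42 h=7 v=42
  t=1 PE[0][0]: acc=36 h=6 v=36
  t=2 PE[0][0]: acc=6 h=1 v=6
OS [3×2] PE[0][0] across cycles:
  t=0 PE[0][0]: acc=42 h=7 v=6
  t=1 PE[0][0]: acc=47 h=5 v=1
  t=2 PE[0][0]: acc=47 h=0 v=0
RS [3×2] PE[0][0] across cycles:
  t=0 PE[0][0]: acc=42 h=42 v=6
  t=1 PE[0][0]: acc=42 h=42 v=6
  t=2 PE[0][0]: acc=0 h=0 v=0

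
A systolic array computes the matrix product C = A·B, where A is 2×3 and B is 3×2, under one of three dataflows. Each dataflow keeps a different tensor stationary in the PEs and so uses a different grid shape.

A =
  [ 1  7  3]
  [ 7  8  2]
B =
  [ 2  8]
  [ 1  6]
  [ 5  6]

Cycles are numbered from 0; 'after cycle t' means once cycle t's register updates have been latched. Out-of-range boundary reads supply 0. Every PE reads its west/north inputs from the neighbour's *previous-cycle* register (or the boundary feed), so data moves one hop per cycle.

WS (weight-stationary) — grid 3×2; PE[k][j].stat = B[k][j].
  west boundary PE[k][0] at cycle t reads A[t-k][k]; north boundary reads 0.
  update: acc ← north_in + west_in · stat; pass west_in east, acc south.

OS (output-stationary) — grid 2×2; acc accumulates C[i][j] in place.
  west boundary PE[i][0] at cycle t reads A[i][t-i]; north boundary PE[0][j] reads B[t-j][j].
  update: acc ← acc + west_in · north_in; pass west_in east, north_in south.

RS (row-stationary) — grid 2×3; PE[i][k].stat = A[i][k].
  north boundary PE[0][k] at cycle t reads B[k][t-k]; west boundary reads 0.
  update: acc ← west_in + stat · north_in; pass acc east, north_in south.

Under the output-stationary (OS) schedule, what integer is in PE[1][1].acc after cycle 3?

OS on a 2×2 grid — tracing PE[1][1] and its feeders:
  [0] (0,1) acc=0 (h:0 v:0)
  [0] (1,0) acc=0 (h:0 v:0)
  [0] (1,1) acc=0 (h:0 v:0)
  [1] (0,1) acc=8 (h:1 v:8)
  [1] (1,0) acc=14 (h:7 v:2)
  [1] (1,1) acc=0 (h:0 v:0)
  [2] (0,1) acc=50 (h:7 v:6)
  [2] (1,0) acc=22 (h:8 v:1)
  [2] (1,1) acc=56 (h:7 v:8)
  [3] (0,1) acc=68 (h:3 v:6)
  [3] (1,0) acc=32 (h:2 v:5)
  [3] (1,1) acc=104 (h:8 v:6)

PE[1][1].acc = 104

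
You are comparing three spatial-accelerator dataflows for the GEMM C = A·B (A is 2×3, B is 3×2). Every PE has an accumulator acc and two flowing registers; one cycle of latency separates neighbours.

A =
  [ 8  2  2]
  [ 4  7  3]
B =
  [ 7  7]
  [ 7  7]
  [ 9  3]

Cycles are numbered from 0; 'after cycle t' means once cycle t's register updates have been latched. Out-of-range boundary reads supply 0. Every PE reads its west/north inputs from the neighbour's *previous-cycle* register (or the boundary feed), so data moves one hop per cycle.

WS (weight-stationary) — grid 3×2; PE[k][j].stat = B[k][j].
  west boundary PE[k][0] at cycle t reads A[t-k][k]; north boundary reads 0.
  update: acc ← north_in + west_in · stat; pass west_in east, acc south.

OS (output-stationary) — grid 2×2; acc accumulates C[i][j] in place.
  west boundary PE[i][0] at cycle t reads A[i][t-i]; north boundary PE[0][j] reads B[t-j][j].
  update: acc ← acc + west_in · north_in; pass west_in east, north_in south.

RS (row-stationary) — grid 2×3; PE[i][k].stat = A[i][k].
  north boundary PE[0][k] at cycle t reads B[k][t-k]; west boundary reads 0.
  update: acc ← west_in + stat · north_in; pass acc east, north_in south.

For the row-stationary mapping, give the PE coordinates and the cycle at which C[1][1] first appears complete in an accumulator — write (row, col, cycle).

RS — PE[1][2] is where C[1][1] collects:
  step 0 · PE1,2: acc=0; fwd→0 fwd↓0
  step 1 · PE1,2: acc=0; fwd→0 fwd↓0
  step 2 · PE1,2: acc=0; fwd→0 fwd↓0
  step 3 · PE1,2: acc=104; fwd→104 fwd↓9
  step 4 · PE1,2: acc=86; fwd→86 fwd↓3

(row, col, cycle) = (1, 2, 4)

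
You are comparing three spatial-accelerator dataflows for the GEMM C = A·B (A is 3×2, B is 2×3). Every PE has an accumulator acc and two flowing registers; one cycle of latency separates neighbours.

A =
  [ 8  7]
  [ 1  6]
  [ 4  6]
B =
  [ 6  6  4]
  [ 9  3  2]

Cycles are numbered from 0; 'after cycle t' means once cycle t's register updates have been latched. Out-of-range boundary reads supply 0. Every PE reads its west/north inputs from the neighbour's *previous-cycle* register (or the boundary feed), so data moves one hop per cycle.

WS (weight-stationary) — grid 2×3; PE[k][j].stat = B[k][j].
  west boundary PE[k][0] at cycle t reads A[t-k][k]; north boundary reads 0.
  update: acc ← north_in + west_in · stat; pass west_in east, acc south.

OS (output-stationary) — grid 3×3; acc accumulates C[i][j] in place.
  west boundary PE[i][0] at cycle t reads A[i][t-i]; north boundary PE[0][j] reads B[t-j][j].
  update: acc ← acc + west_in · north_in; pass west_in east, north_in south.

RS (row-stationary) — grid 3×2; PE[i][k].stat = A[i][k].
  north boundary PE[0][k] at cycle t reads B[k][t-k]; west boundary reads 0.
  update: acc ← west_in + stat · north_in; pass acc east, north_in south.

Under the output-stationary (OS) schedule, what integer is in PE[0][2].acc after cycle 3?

PE[0][2].acc = 46

Tracing OS — 3×3 array, target PE[0][2]:
  @0  [0,1]  acc 0  |  →0  ↓0
  @0  [0,2]  acc 0  |  →0  ↓0
  @1  [0,1]  acc 48  |  →8  ↓6
  @1  [0,2]  acc 0  |  →0  ↓0
  @2  [0,1]  acc 69  |  →7  ↓3
  @2  [0,2]  acc 32  |  →8  ↓4
  @3  [0,1]  acc 69  |  →0  ↓0
  @3  [0,2]  acc 46  |  →7  ↓2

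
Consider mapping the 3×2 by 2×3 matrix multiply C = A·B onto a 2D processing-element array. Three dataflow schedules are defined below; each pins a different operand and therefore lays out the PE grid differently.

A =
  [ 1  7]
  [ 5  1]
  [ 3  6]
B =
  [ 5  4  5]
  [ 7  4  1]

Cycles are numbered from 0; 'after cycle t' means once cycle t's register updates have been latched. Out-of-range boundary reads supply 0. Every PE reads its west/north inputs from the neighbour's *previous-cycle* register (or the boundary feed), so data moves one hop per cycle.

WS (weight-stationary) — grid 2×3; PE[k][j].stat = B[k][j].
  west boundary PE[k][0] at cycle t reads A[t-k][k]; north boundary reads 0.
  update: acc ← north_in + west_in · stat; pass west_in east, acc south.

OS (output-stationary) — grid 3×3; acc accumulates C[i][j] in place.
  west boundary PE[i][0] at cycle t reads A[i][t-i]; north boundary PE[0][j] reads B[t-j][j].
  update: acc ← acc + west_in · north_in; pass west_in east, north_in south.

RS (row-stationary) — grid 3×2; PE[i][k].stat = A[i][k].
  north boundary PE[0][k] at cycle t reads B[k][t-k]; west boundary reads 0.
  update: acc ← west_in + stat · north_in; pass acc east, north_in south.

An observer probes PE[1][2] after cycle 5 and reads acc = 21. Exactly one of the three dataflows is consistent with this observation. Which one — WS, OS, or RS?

dataflow = WS

WS (2×3 grid), PE[1][2]:
  c0 r1c2: 0 / 0 / 0
  c1 r1c2: 0 / 0 / 0
  c2 r1c2: 0 / 0 / 0
  c3 r1c2: 12 / 7 / 12
  c4 r1c2: 26 / 1 / 26
  c5 r1c2: 21 / 6 / 21
OS (3×3 grid), PE[1][2]:
  c0 r1c2: 0 / 0 / 0
  c1 r1c2: 0 / 0 / 0
  c2 r1c2: 0 / 0 / 0
  c3 r1c2: 25 / 5 / 5
  c4 r1c2: 26 / 1 / 1
  c5 r1c2: 26 / 0 / 0
RS: PE[1][2] is outside its 3×2 grid.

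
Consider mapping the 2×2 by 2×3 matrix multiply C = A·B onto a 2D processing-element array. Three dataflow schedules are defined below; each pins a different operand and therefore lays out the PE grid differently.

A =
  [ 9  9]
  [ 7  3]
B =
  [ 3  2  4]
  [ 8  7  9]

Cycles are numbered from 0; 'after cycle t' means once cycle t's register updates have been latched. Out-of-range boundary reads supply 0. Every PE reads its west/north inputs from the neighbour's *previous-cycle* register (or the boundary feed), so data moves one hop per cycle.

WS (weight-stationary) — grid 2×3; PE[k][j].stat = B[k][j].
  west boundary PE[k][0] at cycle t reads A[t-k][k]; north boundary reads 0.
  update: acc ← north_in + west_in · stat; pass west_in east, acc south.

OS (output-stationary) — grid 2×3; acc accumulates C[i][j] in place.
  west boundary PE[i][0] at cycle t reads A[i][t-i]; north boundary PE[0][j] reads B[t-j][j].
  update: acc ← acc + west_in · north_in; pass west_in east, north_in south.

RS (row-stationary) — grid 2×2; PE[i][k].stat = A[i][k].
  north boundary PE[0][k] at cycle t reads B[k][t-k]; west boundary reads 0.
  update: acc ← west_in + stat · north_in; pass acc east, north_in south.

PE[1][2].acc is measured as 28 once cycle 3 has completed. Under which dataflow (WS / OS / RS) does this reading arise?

dataflow = OS

WS [2×3] PE[1][2] across cycles:
  @0  [1,2]  acc 0  |  →0  ↓0
  @1  [1,2]  acc 0  |  →0  ↓0
  @2  [1,2]  acc 0  |  →0  ↓0
  @3  [1,2]  acc 117  |  →9  ↓117
OS [2×3] PE[1][2] across cycles:
  @0  [1,2]  acc 0  |  →0  ↓0
  @1  [1,2]  acc 0  |  →0  ↓0
  @2  [1,2]  acc 0  |  →0  ↓0
  @3  [1,2]  acc 28  |  →7  ↓4
— RS: 2×2 array has no PE[1][2].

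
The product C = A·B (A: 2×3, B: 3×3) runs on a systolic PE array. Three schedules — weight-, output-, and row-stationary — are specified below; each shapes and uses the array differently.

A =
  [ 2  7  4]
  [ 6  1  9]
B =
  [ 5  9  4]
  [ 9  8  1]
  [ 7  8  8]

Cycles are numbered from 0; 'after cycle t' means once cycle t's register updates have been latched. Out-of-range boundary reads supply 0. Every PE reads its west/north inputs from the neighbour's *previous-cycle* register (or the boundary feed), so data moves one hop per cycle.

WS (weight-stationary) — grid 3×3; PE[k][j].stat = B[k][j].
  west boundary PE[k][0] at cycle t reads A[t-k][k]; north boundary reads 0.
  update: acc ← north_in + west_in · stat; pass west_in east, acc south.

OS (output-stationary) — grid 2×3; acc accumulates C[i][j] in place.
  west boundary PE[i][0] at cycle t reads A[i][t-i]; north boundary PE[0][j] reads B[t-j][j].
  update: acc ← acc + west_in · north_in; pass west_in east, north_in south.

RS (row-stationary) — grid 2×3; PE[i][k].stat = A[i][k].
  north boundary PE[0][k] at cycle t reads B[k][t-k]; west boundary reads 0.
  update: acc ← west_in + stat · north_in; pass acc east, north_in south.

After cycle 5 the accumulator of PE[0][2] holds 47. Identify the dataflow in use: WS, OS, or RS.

dataflow = OS

WS (3×3 grid), PE[0][2]:
  cycle 0: PE[0][2] → acc 0, east 0, south 0
  cycle 1: PE[0][2] → acc 0, east 0, south 0
  cycle 2: PE[0][2] → acc 8, east 2, south 8
  cycle 3: PE[0][2] → acc 24, east 6, south 24
  cycle 4: PE[0][2] → acc 0, east 0, south 0
  cycle 5: PE[0][2] → acc 0, east 0, south 0
OS (2×3 grid), PE[0][2]:
  cycle 0: PE[0][2] → acc 0, east 0, south 0
  cycle 1: PE[0][2] → acc 0, east 0, south 0
  cycle 2: PE[0][2] → acc 8, east 2, south 4
  cycle 3: PE[0][2] → acc 15, east 7, south 1
  cycle 4: PE[0][2] → acc 47, east 4, south 8
  cycle 5: PE[0][2] → acc 47, east 0, south 0
RS (2×3 grid), PE[0][2]:
  cycle 0: PE[0][2] → acc 0, east 0, south 0
  cycle 1: PE[0][2] → acc 0, east 0, south 0
  cycle 2: PE[0][2] → acc 101, east 101, south 7
  cycle 3: PE[0][2] → acc 106, east 106, south 8
  cycle 4: PE[0][2] → acc 47, east 47, south 8
  cycle 5: PE[0][2] → acc 0, east 0, south 0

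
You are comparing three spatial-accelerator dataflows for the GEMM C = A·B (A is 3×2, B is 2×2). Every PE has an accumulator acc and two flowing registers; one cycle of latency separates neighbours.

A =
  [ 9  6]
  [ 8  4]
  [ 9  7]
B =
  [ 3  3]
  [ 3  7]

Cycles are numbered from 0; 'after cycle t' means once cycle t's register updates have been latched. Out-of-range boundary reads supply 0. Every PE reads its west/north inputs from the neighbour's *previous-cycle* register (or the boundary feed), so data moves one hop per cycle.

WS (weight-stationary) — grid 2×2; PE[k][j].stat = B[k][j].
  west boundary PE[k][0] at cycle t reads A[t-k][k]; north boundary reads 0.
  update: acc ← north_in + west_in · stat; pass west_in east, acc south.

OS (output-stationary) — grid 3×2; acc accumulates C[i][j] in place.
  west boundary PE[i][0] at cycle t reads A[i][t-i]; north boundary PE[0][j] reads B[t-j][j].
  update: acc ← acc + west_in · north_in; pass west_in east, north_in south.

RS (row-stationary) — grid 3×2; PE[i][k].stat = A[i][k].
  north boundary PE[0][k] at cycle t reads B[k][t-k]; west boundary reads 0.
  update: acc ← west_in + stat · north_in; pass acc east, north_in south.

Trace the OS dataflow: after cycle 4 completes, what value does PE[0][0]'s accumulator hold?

OS (3×2). Following PE[0][0] plus its west/north inputs:
  [0] (0,0) acc=27 (h:9 v:3)
  [1] (0,0) acc=45 (h:6 v:3)
  [2] (0,0) acc=45 (h:0 v:0)
  [3] (0,0) acc=45 (h:0 v:0)
  [4] (0,0) acc=45 (h:0 v:0)

PE[0][0].acc = 45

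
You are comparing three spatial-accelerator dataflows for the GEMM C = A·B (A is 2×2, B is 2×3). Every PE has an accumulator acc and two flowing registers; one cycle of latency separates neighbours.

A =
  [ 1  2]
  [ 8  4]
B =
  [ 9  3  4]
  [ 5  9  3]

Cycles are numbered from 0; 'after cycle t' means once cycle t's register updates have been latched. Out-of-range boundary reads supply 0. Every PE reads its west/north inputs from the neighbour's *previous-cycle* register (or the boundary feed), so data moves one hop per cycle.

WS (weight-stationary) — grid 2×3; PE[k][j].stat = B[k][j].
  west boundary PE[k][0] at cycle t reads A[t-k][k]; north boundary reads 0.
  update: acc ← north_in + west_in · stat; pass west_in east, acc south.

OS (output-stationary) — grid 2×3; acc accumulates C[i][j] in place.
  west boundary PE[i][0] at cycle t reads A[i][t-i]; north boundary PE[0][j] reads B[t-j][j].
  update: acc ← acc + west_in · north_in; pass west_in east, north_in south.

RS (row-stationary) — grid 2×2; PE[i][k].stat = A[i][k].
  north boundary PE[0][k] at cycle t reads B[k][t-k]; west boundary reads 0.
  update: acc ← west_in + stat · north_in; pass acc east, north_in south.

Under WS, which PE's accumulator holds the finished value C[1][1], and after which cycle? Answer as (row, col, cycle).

Under WS, C[1][1] lands at PE[1][1]:
  step 0 · PE1,1: acc=0; fwd→0 fwd↓0
  step 1 · PE1,1: acc=0; fwd→0 fwd↓0
  step 2 · PE1,1: acc=21; fwd→2 fwd↓21
  step 3 · PE1,1: acc=60; fwd→4 fwd↓60

(row, col, cycle) = (1, 1, 3)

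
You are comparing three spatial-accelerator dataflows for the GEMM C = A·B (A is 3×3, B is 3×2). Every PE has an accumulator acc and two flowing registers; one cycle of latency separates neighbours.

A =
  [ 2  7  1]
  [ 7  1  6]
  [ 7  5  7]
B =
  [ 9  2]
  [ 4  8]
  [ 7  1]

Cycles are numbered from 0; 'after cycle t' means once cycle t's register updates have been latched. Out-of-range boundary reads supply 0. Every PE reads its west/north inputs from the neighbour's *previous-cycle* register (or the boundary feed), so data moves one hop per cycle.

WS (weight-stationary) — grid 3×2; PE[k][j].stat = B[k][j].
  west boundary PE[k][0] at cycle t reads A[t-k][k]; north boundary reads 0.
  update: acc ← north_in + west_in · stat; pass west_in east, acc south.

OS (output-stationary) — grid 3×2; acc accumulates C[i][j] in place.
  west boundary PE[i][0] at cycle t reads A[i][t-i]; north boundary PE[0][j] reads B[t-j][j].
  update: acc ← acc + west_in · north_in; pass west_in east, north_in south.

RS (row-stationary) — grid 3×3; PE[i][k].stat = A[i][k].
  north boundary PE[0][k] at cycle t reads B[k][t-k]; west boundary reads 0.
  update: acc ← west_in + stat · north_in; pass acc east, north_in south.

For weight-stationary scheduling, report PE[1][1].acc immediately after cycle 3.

PE[1][1].acc = 22

Tracing WS — 3×2 array, target PE[1][1]:
  cycle 0: PE[0][1] → acc 0, east 0, south 0
  cycle 0: PE[1][0] → acc 0, east 0, south 0
  cycle 0: PE[1][1] → acc 0, east 0, south 0
  cycle 1: PE[0][1] → acc 4, east 2, south 4
  cycle 1: PE[1][0] → acc 46, east 7, south 46
  cycle 1: PE[1][1] → acc 0, east 0, south 0
  cycle 2: PE[0][1] → acc 14, east 7, south 14
  cycle 2: PE[1][0] → acc 67, east 1, south 67
  cycle 2: PE[1][1] → acc 60, east 7, south 60
  cycle 3: PE[0][1] → acc 14, east 7, south 14
  cycle 3: PE[1][0] → acc 83, east 5, south 83
  cycle 3: PE[1][1] → acc 22, east 1, south 22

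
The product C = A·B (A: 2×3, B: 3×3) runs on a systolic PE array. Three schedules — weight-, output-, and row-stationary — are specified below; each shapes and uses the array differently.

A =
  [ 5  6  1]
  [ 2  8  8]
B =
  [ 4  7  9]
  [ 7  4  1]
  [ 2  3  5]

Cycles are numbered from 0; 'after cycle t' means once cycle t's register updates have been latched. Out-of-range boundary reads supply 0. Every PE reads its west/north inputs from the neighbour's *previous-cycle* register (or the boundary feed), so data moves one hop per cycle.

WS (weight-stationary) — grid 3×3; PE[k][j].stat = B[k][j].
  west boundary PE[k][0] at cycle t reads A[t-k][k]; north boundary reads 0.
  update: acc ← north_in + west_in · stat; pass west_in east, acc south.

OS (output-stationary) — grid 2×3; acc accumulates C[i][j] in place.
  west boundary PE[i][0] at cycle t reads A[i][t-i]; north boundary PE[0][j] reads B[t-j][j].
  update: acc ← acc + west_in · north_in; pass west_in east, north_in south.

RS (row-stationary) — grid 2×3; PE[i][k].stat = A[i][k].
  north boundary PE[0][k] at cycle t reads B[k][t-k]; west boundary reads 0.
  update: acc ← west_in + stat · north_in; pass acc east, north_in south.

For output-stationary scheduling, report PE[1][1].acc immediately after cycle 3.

OS 2×3: PE[1][1] cycle-by-cycle (with neighbour feeds):
  @0  [0,1]  acc 0  |  →0  ↓0
  @0  [1,0]  acc 0  |  →0  ↓0
  @0  [1,1]  acc 0  |  →0  ↓0
  @1  [0,1]  acc 35  |  →5  ↓7
  @1  [1,0]  acc 8  |  →2  ↓4
  @1  [1,1]  acc 0  |  →0  ↓0
  @2  [0,1]  acc 59  |  →6  ↓4
  @2  [1,0]  acc 64  |  →8  ↓7
  @2  [1,1]  acc 14  |  →2  ↓7
  @3  [0,1]  acc 62  |  →1  ↓3
  @3  [1,0]  acc 80  |  →8  ↓2
  @3  [1,1]  acc 46  |  →8  ↓4

PE[1][1].acc = 46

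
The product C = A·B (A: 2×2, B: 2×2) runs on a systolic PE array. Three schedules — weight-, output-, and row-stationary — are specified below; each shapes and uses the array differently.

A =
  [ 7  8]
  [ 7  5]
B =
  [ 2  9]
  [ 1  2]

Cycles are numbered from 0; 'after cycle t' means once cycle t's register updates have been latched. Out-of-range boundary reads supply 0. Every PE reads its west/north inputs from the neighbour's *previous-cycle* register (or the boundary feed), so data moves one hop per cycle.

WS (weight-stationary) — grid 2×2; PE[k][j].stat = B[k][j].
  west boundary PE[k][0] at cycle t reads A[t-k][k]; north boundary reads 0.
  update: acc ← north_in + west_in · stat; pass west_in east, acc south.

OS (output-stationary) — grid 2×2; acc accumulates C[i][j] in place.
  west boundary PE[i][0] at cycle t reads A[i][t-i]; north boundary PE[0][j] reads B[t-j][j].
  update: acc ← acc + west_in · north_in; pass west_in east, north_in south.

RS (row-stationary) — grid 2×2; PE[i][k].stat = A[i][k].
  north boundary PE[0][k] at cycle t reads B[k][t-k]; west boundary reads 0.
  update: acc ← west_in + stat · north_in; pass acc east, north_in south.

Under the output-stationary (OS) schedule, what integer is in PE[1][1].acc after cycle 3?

PE[1][1].acc = 73

OS on a 2×2 grid — tracing PE[1][1] and its feeders:
  c0 r0c1: 0 / 0 / 0
  c0 r1c0: 0 / 0 / 0
  c0 r1c1: 0 / 0 / 0
  c1 r0c1: 63 / 7 / 9
  c1 r1c0: 14 / 7 / 2
  c1 r1c1: 0 / 0 / 0
  c2 r0c1: 79 / 8 / 2
  c2 r1c0: 19 / 5 / 1
  c2 r1c1: 63 / 7 / 9
  c3 r0c1: 79 / 0 / 0
  c3 r1c0: 19 / 0 / 0
  c3 r1c1: 73 / 5 / 2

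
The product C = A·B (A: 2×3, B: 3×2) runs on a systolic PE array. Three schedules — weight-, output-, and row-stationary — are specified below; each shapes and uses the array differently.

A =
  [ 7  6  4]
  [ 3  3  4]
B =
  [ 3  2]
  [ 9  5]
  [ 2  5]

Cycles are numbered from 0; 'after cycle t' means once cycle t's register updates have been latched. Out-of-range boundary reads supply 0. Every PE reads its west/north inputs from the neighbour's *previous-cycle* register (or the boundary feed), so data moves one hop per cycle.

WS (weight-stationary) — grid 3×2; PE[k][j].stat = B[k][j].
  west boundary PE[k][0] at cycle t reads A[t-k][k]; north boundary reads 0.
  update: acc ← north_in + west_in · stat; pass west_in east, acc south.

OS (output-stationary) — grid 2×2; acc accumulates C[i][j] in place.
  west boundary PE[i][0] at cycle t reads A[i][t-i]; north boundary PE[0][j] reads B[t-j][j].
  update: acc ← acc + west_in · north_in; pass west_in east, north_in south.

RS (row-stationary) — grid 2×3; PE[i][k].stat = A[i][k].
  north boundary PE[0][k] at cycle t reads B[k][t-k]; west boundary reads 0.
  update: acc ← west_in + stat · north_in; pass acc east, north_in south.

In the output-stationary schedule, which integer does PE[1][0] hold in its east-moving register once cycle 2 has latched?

OS on a 2×2 grid — tracing PE[1][0] and its feeders:
  [0] (0,0) acc=21 (h:7 v:3)
  [0] (1,0) acc=0 (h:0 v:0)
  [1] (0,0) acc=75 (h:6 v:9)
  [1] (1,0) acc=9 (h:3 v:3)
  [2] (0,0) acc=83 (h:4 v:2)
  [2] (1,0) acc=36 (h:3 v:9)

register = 3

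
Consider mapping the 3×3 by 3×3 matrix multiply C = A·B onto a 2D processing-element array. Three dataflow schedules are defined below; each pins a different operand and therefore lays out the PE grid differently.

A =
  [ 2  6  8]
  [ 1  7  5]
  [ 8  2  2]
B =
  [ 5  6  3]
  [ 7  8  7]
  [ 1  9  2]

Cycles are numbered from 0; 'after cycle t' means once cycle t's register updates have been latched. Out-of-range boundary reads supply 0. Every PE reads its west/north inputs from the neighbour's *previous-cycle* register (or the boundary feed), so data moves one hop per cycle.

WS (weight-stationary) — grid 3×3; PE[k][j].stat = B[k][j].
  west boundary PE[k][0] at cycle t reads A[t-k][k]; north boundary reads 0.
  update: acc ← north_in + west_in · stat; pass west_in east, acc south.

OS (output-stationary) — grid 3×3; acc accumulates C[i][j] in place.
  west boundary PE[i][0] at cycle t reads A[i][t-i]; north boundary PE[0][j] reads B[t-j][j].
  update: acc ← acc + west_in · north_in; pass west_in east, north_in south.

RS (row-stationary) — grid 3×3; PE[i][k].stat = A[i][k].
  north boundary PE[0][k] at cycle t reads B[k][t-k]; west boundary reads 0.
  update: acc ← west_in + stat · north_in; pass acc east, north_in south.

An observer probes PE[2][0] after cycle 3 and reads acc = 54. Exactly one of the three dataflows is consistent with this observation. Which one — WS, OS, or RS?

dataflow = OS

WS (3×3 grid), PE[2][0]:
  [0] (2,0) acc=0 (h:0 v:0)
  [1] (2,0) acc=0 (h:0 v:0)
  [2] (2,0) acc=60 (h:8 v:60)
  [3] (2,0) acc=59 (h:5 v:59)
OS (3×3 grid), PE[2][0]:
  [0] (2,0) acc=0 (h:0 v:0)
  [1] (2,0) acc=0 (h:0 v:0)
  [2] (2,0) acc=40 (h:8 v:5)
  [3] (2,0) acc=54 (h:2 v:7)
RS (3×3 grid), PE[2][0]:
  [0] (2,0) acc=0 (h:0 v:0)
  [1] (2,0) acc=0 (h:0 v:0)
  [2] (2,0) acc=40 (h:40 v:5)
  [3] (2,0) acc=48 (h:48 v:6)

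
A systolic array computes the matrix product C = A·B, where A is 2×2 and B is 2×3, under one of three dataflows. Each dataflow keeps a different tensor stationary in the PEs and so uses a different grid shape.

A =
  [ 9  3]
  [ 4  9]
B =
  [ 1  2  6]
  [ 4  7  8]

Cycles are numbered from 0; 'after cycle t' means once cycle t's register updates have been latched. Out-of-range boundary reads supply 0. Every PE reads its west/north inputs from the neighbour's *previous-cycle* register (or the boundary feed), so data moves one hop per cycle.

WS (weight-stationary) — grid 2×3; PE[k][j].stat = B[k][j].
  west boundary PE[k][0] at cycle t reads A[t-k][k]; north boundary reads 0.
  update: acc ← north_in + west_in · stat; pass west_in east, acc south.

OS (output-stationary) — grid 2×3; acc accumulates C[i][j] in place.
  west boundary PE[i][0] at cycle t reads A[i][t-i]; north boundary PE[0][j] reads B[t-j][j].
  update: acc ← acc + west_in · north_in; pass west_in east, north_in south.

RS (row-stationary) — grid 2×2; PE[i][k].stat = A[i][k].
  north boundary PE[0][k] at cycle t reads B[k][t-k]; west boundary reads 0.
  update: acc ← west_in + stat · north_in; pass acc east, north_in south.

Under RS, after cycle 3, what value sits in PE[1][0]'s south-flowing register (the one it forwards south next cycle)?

register = 6

RS (2×2). Following PE[1][0] plus its west/north inputs:
  t=0 PE[0][0]: acc=9 h=9 v=1
  t=0 PE[1][0]: acc=0 h=0 v=0
  t=1 PE[0][0]: acc=18 h=18 v=2
  t=1 PE[1][0]: acc=4 h=4 v=1
  t=2 PE[0][0]: acc=54 h=54 v=6
  t=2 PE[1][0]: acc=8 h=8 v=2
  t=3 PE[0][0]: acc=0 h=0 v=0
  t=3 PE[1][0]: acc=24 h=24 v=6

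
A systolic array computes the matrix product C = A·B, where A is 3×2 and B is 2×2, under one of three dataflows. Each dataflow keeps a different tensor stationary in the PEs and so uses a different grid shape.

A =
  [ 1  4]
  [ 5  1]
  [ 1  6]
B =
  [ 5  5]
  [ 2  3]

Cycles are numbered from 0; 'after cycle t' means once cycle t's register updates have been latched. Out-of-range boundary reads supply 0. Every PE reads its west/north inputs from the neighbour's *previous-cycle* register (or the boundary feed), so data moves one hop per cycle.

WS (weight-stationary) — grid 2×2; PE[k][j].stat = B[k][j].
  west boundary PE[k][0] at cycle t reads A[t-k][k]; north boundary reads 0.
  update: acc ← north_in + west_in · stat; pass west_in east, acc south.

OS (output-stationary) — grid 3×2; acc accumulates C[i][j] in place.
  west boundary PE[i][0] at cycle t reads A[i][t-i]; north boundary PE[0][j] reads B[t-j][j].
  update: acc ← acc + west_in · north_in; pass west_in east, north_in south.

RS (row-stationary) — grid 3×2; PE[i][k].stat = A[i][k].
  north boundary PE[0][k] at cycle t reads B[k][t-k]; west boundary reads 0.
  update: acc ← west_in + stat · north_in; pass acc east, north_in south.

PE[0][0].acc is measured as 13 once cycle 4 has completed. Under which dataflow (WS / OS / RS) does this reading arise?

dataflow = OS

Under WS (2×2), PE[0][0]:
  [0] (0,0) acc=5 (h:1 v:5)
  [1] (0,0) acc=25 (h:5 v:25)
  [2] (0,0) acc=5 (h:1 v:5)
  [3] (0,0) acc=0 (h:0 v:0)
  [4] (0,0) acc=0 (h:0 v:0)
Under OS (3×2), PE[0][0]:
  [0] (0,0) acc=5 (h:1 v:5)
  [1] (0,0) acc=13 (h:4 v:2)
  [2] (0,0) acc=13 (h:0 v:0)
  [3] (0,0) acc=13 (h:0 v:0)
  [4] (0,0) acc=13 (h:0 v:0)
Under RS (3×2), PE[0][0]:
  [0] (0,0) acc=5 (h:5 v:5)
  [1] (0,0) acc=5 (h:5 v:5)
  [2] (0,0) acc=0 (h:0 v:0)
  [3] (0,0) acc=0 (h:0 v:0)
  [4] (0,0) acc=0 (h:0 v:0)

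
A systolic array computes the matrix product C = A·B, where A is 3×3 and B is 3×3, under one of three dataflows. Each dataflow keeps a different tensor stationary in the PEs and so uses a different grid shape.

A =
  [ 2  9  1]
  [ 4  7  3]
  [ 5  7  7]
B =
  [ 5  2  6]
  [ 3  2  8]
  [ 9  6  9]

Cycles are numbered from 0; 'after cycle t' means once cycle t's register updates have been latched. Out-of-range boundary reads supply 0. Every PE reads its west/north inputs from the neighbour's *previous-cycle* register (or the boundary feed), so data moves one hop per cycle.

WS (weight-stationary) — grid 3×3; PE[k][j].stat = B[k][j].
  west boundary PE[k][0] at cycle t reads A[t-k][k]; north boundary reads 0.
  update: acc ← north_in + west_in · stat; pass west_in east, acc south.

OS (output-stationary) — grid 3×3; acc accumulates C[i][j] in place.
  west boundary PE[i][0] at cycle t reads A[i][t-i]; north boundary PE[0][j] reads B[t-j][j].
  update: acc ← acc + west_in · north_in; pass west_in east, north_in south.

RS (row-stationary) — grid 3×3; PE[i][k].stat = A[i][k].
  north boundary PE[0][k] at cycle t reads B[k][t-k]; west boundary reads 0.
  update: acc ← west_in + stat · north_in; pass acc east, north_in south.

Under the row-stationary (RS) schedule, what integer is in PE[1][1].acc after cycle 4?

RS on a 3×3 grid — tracing PE[1][1] and its feeders:
  c0 r0c1: 0 / 0 / 0
  c0 r1c0: 0 / 0 / 0
  c0 r1c1: 0 / 0 / 0
  c1 r0c1: 37 / 37 / 3
  c1 r1c0: 20 / 20 / 5
  c1 r1c1: 0 / 0 / 0
  c2 r0c1: 22 / 22 / 2
  c2 r1c0: 8 / 8 / 2
  c2 r1c1: 41 / 41 / 3
  c3 r0c1: 84 / 84 / 8
  c3 r1c0: 24 / 24 / 6
  c3 r1c1: 22 / 22 / 2
  c4 r0c1: 0 / 0 / 0
  c4 r1c0: 0 / 0 / 0
  c4 r1c1: 80 / 80 / 8

PE[1][1].acc = 80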